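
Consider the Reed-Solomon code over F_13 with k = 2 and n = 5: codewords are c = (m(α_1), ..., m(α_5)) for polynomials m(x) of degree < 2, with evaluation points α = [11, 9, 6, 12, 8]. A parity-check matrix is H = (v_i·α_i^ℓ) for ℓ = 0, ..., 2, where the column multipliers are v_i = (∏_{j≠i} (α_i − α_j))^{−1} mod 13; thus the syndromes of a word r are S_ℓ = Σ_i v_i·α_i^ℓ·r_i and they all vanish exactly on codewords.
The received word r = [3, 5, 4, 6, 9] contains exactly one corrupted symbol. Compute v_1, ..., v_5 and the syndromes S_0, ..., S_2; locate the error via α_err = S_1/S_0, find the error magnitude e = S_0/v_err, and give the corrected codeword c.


S = (5, 3, 7), error at position 1, error magnitude e = 6, c = [10, 5, 4, 6, 9].

Step 1: column multipliers v_i = (∏_{j≠i}(α_i − α_j))^{−1} mod 13.
  i = 1 (α = 11): (11−9)(11−6)(11−12)(11−8) = 2·5·(−1)·3 = −30 ≡ 9, so v_1 = 9^{−1} = 3 (mod 13).
  i = 2 (α = 9): (9−11)(9−6)(9−12)(9−8) = (−2)·3·(−3)·1 = 18 ≡ 5, so v_2 = 5^{−1} = 8 (mod 13).
  i = 3 (α = 6): (6−11)(6−9)(6−12)(6−8) = (−5)·(−3)·(−6)·(−2) = 180 ≡ 11, so v_3 = 11^{−1} = 6 (mod 13).
  i = 4 (α = 12): (12−11)(12−9)(12−6)(12−8) = 1·3·6·4 = 72 ≡ 7, so v_4 = 7^{−1} = 2 (mod 13).
  i = 5 (α = 8): (8−11)(8−9)(8−6)(8−12) = (−3)·(−1)·2·(−4) = −24 ≡ 2, so v_5 = 2^{−1} = 7 (mod 13).
  v = [3, 8, 6, 2, 7].
Step 2: syndromes of r = [3, 5, 4, 6, 9] (all sums mod 13).
  S_0 = Σ v_i r_i = 3·3 + 8·5 + 6·4 + 2·6 + 7·9 = 148 ≡ 5.
  S_1 = Σ v_i α_i r_i = 3·11·3 + 8·9·5 + 6·6·4 + 2·12·6 + 7·8·9 = 1251 ≡ 3.
  α_i^2 mod 13 = [4, 3, 10, 1, 12].
  S_2 = Σ v_i α_i^2 r_i = 3·4·3 + 8·3·5 + 6·10·4 + 2·1·6 + 7·12·9 = 1164 ≡ 7.
  S = (5, 3, 7) ≠ 0, so r is not a codeword (an error is present).
Step 3: locate the error. For a single error e at position i, S_ℓ = v_i·e·α_i^ℓ, so α_err = S_1/S_0.
  S_0^{−1} = 5^{−1} = 8 (mod 13), so α_err = 3·8 = 24 ≡ 11 = α_1. Error position i = 1.
  Consistency check: S_2/S_1 = 7·9 = 63 ≡ 11 = α_err ✓ (single-error assumption holds).
Step 4: error magnitude e = S_0/v_1 = S_0·∏_{j≠1}(α_1 − α_j) = 5·9 = 45 ≡ 6 (mod 13).
Step 5: correct position 1: c_1 = r_1 − e = 3 − 6 ≡ 10 (mod 13). Hence c = [10, 5, 4, 6, 9].
  Check: interpolating c through the α_i gives m(x) = 2 + 9·x (degree < 2) with m(α_i) = c_i for every i, so c is indeed a codeword.


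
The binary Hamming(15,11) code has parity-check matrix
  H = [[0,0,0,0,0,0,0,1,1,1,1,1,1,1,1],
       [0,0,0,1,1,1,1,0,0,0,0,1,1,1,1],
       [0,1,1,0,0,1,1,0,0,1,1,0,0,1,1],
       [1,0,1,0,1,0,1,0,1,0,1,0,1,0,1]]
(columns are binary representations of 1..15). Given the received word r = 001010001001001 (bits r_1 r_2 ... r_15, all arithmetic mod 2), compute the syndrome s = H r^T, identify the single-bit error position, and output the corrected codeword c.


s = (1, 1, 0, 0)^T, error position = 12, corrected codeword c = 001010001000001

Compute s = H r^T mod 2 one row at a time:
  s_1 = 0 + 1 + 0 + 0 + 1 + 0 + 0 + 1 = 3 ≡ 1 (mod 2).
  s_2 = 0 + 1 + 0 + 0 + 1 + 0 + 0 + 1 = 3 ≡ 1 (mod 2).
  s_3 = 0 + 1 + 0 + 0 + 0 + 0 + 0 + 1 = 2 ≡ 0 (mod 2).
  s_4 = 0 + 1 + 1 + 0 + 1 + 0 + 0 + 1 = 4 ≡ 0 (mod 2).
s = (1, 1, 0, 0)^T — this equals column 12 of H (binary 1100), so error is at position 12.
Correct: flip bit 12 of r = 001010001001001 to get c = 001010001000001.


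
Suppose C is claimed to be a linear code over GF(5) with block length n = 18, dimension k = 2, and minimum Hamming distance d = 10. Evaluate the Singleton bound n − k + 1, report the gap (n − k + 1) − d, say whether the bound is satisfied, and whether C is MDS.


Singleton RHS = n − k + 1 = 17, slack = 7, bound satisfied, not MDS.

Singleton bound: d ≤ n − k + 1.
Here n = 18, k = 2, so n − k + 1 = 17.
Given d = 10, check d ≤ 17: YES.
Slack = (n − k + 1) − d = 7.
The code is NOT MDS (slack = 7 > 0).
Description: the claimed parameters are [18, 2, 10]_5; such a code would be non-MDS.


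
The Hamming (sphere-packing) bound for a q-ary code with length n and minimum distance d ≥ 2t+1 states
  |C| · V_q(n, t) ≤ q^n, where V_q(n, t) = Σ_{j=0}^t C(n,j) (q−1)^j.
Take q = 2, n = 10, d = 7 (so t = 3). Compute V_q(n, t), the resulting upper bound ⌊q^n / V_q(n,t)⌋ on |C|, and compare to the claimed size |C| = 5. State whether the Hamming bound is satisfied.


V_q(n, t) = 176, q^n = 1024, Hamming bound = 5, |C| = 5 ≤ bound (satisfied).

Step 1: Compute V_q(n, t) = Σ_{j=0}^3 C(n, j) (q−1)^j.
  j = 0: C(10,0)·(1)^0 = 1·1 = 1.
  j = 1: C(10,1)·(1)^1 = 10·1 = 10.
  j = 2: C(10,2)·(1)^2 = 45·1 = 45.
  j = 3: C(10,3)·(1)^3 = 120·1 = 120.
  V_q(n, t) = 1 + 10 + 45 + 120 = 176.
Step 2: q^n = 2^10 = 1024.
Step 3: Hamming bound ⌊q^n / V_q(n,t)⌋ = ⌊1024/176⌋ = 5.
Step 4: Compare |C| = 5 to 5: satisfied.
The claimed |C| lies at the Hamming bound (tight).


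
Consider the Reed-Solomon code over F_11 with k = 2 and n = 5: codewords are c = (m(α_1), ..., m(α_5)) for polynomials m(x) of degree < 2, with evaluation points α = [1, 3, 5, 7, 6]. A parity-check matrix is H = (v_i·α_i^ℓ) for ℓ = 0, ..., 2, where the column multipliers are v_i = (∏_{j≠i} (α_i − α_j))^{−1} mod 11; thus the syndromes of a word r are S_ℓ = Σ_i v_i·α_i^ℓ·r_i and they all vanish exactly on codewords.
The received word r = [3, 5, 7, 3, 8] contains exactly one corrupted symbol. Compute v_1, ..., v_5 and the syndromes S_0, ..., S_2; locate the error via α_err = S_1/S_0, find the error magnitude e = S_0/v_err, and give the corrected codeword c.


S = (4, 6, 9), error at position 4, error magnitude e = 5, c = [3, 5, 7, 9, 8].

Step 1: column multipliers v_i = (∏_{j≠i}(α_i − α_j))^{−1} mod 11.
  i = 1 (α = 1): (1−3)(1−5)(1−7)(1−6) = (−2)·(−4)·(−6)·(−5) = 240 ≡ 9, so v_1 = 9^{−1} = 5 (mod 11).
  i = 2 (α = 3): (3−1)(3−5)(3−7)(3−6) = 2·(−2)·(−4)·(−3) = −48 ≡ 7, so v_2 = 7^{−1} = 8 (mod 11).
  i = 3 (α = 5): (5−1)(5−3)(5−7)(5−6) = 4·2·(−2)·(−1) = 16 ≡ 5, so v_3 = 5^{−1} = 9 (mod 11).
  i = 4 (α = 7): (7−1)(7−3)(7−5)(7−6) = 6·4·2·1 = 48 ≡ 4, so v_4 = 4^{−1} = 3 (mod 11).
  i = 5 (α = 6): (6−1)(6−3)(6−5)(6−7) = 5·3·1·(−1) = −15 ≡ 7, so v_5 = 7^{−1} = 8 (mod 11).
  v = [5, 8, 9, 3, 8].
Step 2: syndromes of r = [3, 5, 7, 3, 8] (all sums mod 11).
  S_0 = Σ v_i r_i = 5·3 + 8·5 + 9·7 + 3·3 + 8·8 = 191 ≡ 4.
  S_1 = Σ v_i α_i r_i = 5·1·3 + 8·3·5 + 9·5·7 + 3·7·3 + 8·6·8 = 897 ≡ 6.
  α_i^2 mod 11 = [1, 9, 3, 5, 3].
  S_2 = Σ v_i α_i^2 r_i = 5·1·3 + 8·9·5 + 9·3·7 + 3·5·3 + 8·3·8 = 801 ≡ 9.
  S = (4, 6, 9) ≠ 0, so r is not a codeword (an error is present).
Step 3: locate the error. For a single error e at position i, S_ℓ = v_i·e·α_i^ℓ, so α_err = S_1/S_0.
  S_0^{−1} = 4^{−1} = 3 (mod 11), so α_err = 6·3 = 18 ≡ 7 = α_4. Error position i = 4.
  Consistency check: S_2/S_1 = 9·2 = 18 ≡ 7 = α_err ✓ (single-error assumption holds).
Step 4: error magnitude e = S_0/v_4 = S_0·∏_{j≠4}(α_4 − α_j) = 4·4 = 16 ≡ 5 (mod 11).
Step 5: correct position 4: c_4 = r_4 − e = 3 − 5 ≡ 9 (mod 11). Hence c = [3, 5, 7, 9, 8].
  Check: interpolating c through the α_i gives m(x) = 2 + 1·x (degree < 2) with m(α_i) = c_i for every i, so c is indeed a codeword.


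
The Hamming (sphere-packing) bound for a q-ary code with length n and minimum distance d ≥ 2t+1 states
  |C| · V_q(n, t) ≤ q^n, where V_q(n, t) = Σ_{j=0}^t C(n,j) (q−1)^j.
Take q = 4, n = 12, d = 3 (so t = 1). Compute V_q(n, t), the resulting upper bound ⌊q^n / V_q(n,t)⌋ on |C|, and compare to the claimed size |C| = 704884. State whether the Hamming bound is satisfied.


V_q(n, t) = 37, q^n = 16777216, Hamming bound = 453438, |C| = 704884 > bound (violated).

Step 1: Compute V_q(n, t) = Σ_{j=0}^1 C(n, j) (q−1)^j.
  j = 0: C(12,0)·(3)^0 = 1·1 = 1.
  j = 1: C(12,1)·(3)^1 = 12·3 = 36.
  V_q(n, t) = 1 + 36 = 37.
Step 2: q^n = 4^12 = 16777216.
Step 3: Hamming bound ⌊q^n / V_q(n,t)⌋ = ⌊16777216/37⌋ = 453438.
Step 4: Compare |C| = 704884 to 453438: violated.
The claimed |C| lies above the Hamming bound, so no 4-ary code of length 12 with d ≥ 3 can have 704884 codewords.


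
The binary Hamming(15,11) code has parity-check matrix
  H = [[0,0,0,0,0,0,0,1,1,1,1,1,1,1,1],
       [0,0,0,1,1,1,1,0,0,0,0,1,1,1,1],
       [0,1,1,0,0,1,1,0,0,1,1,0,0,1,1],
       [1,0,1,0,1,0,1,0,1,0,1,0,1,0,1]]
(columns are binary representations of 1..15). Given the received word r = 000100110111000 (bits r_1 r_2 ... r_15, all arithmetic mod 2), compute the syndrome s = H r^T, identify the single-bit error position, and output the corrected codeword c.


s = (0, 1, 1, 0)^T, error position = 6, corrected codeword c = 000101110111000

Compute s = H r^T mod 2 one row at a time:
  s_1 = 1 + 0 + 1 + 1 + 1 + 0 + 0 + 0 = 4 ≡ 0 (mod 2).
  s_2 = 1 + 0 + 0 + 1 + 1 + 0 + 0 + 0 = 3 ≡ 1 (mod 2).
  s_3 = 0 + 0 + 0 + 1 + 1 + 1 + 0 + 0 = 3 ≡ 1 (mod 2).
  s_4 = 0 + 0 + 0 + 1 + 0 + 1 + 0 + 0 = 2 ≡ 0 (mod 2).
s = (0, 1, 1, 0)^T — this equals column 6 of H (binary 0110), so error is at position 6.
Correct: flip bit 6 of r = 000100110111000 to get c = 000101110111000.


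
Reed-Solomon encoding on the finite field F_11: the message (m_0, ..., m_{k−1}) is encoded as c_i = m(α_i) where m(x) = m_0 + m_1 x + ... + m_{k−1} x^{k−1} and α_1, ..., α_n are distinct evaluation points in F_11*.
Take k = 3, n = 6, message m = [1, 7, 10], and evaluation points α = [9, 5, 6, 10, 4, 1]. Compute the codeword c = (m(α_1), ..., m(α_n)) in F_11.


c = [5, 0, 7, 4, 2, 7]

Message polynomial: m(x) = 1 + 7·x + 10·x^2 (mod 11).
For each evaluation point α_i, compute m(α_i) mod 11:
  α_1 = 9: Horner steps 10 → 9 → 5, so m(9) = 5.
  α_2 = 5: Horner steps 10 → 2 → 0, so m(5) = 0.
  α_3 = 6: Horner steps 10 → 1 → 7, so m(6) = 7.
  α_4 = 10: Horner steps 10 → 8 → 4, so m(10) = 4.
  α_5 = 4: Horner steps 10 → 3 → 2, so m(4) = 2.
  α_6 = 1: Horner steps 10 → 6 → 7, so m(1) = 7.
Codeword c = [5, 0, 7, 4, 2, 7] ∈ F_11^6.


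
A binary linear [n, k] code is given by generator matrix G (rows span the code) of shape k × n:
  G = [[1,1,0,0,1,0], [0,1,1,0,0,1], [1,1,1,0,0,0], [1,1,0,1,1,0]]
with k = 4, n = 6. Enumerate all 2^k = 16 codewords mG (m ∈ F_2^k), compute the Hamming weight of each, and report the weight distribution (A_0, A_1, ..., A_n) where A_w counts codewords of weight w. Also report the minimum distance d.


Weight distribution: A_0 = 1, A_1 = 1, A_2 = 2, A_3 = 6, A_4 = 5, A_5 = 1. Minimum distance d = 1.

Enumerate all 2^4 = 16 messages m ∈ F_2^4.
For each, compute codeword c = mG in F_2^6, then tally its weight.
  m = 0000 → c = 000000, weight = 0.
  m = 1000 → c = 110010, weight = 3.
  m = 0100 → c = 011001, weight = 3.
  m = 1100 → c = 101011, weight = 4.
  m = 0010 → c = 111000, weight = 3.
  m = 1010 → c = 001010, weight = 2.
  m = 0110 → c = 100001, weight = 2.
  m = 1110 → c = 010011, weight = 3.
  m = 0001 → c = 110110, weight = 4.
  m = 1001 → c = 000100, weight = 1.
  m = 0101 → c = 101111, weight = 5.
  m = 1101 → c = 011101, weight = 4.
  m = 0011 → c = 001110, weight = 3.
  m = 1011 → c = 111100, weight = 4.
  m = 0111 → c = 010111, weight = 4.
  m = 1111 → c = 100101, weight = 3.
Tally weights:
  weight 0: 1 codewords.
  weight 1: 1 codewords.
  weight 2: 2 codewords.
  weight 3: 6 codewords.
  weight 4: 5 codewords.
  weight 5: 1 codewords.
Minimum distance d = smallest w > 0 with A_w > 0 = 1.
Sanity: Σ A_w = 16 = 2^4 = 16 ✓.


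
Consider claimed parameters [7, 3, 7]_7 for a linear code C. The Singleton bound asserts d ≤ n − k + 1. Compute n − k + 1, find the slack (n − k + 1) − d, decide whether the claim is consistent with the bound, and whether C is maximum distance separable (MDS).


Singleton RHS = n − k + 1 = 5, slack = -2, bound violated (no such code; not MDS).

Singleton bound: d ≤ n − k + 1.
Here n = 7, k = 3, so n − k + 1 = 5.
Given d = 7, check d ≤ 5: NO.
Slack = (n − k + 1) − d = -2.
The slack is negative: d = 7 exceeds n − k + 1 = 5 by 2, so the Singleton bound is violated and no linear [7, 3, 7]_7 code can exist. In particular it is not MDS (MDS requires d = n − k + 1 exactly).
Description: the claimed parameters are [7, 3, 7]_7; such a code would be impossible (violates the Singleton bound).


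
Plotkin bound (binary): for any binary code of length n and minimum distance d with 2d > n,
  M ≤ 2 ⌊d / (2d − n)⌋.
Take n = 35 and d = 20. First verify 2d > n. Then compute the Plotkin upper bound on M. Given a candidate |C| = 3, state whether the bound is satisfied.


Plotkin bound M ≤ 8; given |C| = 3 ≤ bound (satisfied).

Check applicability: 2d = 40, n = 35.
2d − n = 5 > 0, so Plotkin applies.
Compute d/(2d−n) = 20/5 ≈ 4.0000.
⌊d/(2d−n)⌋ = 4.
Plotkin bound: M ≤ 2·4 = 8.
Given |C| = 3, check: satisfied.
This |C| is below the Plotkin bound.


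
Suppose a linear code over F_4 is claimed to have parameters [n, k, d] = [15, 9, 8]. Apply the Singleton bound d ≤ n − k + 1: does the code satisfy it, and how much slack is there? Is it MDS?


Singleton RHS = n − k + 1 = 7, slack = -1, bound violated (no such code; not MDS).

Singleton bound: d ≤ n − k + 1.
Here n = 15, k = 9, so n − k + 1 = 7.
Given d = 8, check d ≤ 7: NO.
Slack = (n − k + 1) − d = -1.
The slack is negative: d = 8 exceeds n − k + 1 = 7 by 1, so the Singleton bound is violated and no linear [15, 9, 8]_4 code can exist. In particular it is not MDS (MDS requires d = n − k + 1 exactly).
Description: the claimed parameters are [15, 9, 8]_4; such a code would be impossible (violates the Singleton bound).


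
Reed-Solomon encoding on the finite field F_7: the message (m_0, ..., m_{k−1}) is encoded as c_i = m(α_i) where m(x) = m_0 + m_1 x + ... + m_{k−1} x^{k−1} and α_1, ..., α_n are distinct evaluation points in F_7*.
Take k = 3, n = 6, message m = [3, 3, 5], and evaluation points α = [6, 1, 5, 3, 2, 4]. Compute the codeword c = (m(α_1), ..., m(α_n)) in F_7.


c = [5, 4, 3, 1, 1, 4]

Message polynomial: m(x) = 3 + 3·x + 5·x^2 (mod 7).
For each evaluation point α_i, compute m(α_i) mod 7:
  α_1 = 6: Horner steps 5 → 5 → 5, so m(6) = 5.
  α_2 = 1: Horner steps 5 → 1 → 4, so m(1) = 4.
  α_3 = 5: Horner steps 5 → 0 → 3, so m(5) = 3.
  α_4 = 3: Horner steps 5 → 4 → 1, so m(3) = 1.
  α_5 = 2: Horner steps 5 → 6 → 1, so m(2) = 1.
  α_6 = 4: Horner steps 5 → 2 → 4, so m(4) = 4.
Codeword c = [5, 4, 3, 1, 1, 4] ∈ F_7^6.


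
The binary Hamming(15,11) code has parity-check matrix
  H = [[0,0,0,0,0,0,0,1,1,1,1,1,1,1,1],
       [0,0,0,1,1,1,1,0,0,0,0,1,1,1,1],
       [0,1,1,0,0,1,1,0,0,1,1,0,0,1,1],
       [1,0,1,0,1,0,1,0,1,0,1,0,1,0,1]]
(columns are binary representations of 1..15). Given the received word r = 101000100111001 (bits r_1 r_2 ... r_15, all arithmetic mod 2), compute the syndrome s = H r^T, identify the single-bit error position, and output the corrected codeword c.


s = (0, 1, 1, 1)^T, error position = 7, corrected codeword c = 101000000111001

Compute s = H r^T mod 2 one row at a time:
  s_1 = 0 + 0 + 1 + 1 + 1 + 0 + 0 + 1 = 4 ≡ 0 (mod 2).
  s_2 = 0 + 0 + 0 + 1 + 1 + 0 + 0 + 1 = 3 ≡ 1 (mod 2).
  s_3 = 0 + 1 + 0 + 1 + 1 + 1 + 0 + 1 = 5 ≡ 1 (mod 2).
  s_4 = 1 + 1 + 0 + 1 + 0 + 1 + 0 + 1 = 5 ≡ 1 (mod 2).
s = (0, 1, 1, 1)^T — this equals column 7 of H (binary 0111), so error is at position 7.
Correct: flip bit 7 of r = 101000100111001 to get c = 101000000111001.


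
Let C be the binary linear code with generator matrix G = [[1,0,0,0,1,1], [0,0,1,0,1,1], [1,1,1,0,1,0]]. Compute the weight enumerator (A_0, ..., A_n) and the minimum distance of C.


Weight distribution: A_0 = 1, A_2 = 2, A_3 = 4, A_4 = 1. Minimum distance d = 2.

Enumerate all 2^3 = 8 messages m ∈ F_2^3.
For each, compute codeword c = mG in F_2^6, then tally its weight.
  m = 000 → c = 000000, weight = 0.
  m = 100 → c = 100011, weight = 3.
  m = 010 → c = 001011, weight = 3.
  m = 110 → c = 101000, weight = 2.
  m = 001 → c = 111010, weight = 4.
  m = 101 → c = 011001, weight = 3.
  m = 011 → c = 110001, weight = 3.
  m = 111 → c = 010010, weight = 2.
Tally weights:
  weight 0: 1 codewords.
  weight 2: 2 codewords.
  weight 3: 4 codewords.
  weight 4: 1 codewords.
Minimum distance d = smallest w > 0 with A_w > 0 = 2.
Sanity: Σ A_w = 8 = 2^3 = 8 ✓.


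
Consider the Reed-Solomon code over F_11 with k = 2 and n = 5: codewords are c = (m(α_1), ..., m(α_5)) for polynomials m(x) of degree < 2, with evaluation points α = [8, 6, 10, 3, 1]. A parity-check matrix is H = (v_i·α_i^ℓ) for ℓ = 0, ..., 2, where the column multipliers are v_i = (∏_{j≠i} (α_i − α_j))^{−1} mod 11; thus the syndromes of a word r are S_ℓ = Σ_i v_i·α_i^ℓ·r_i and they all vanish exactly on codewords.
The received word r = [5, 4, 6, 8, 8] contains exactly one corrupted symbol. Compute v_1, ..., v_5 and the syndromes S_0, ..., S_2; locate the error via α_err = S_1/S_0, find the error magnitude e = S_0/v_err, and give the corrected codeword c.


S = (4, 4, 4), error at position 5, error magnitude e = 1, c = [5, 4, 6, 8, 7].

Step 1: column multipliers v_i = (∏_{j≠i}(α_i − α_j))^{−1} mod 11.
  i = 1 (α = 8): (8−6)(8−10)(8−3)(8−1) = 2·(−2)·5·7 = −140 ≡ 3, so v_1 = 3^{−1} = 4 (mod 11).
  i = 2 (α = 6): (6−8)(6−10)(6−3)(6−1) = (−2)·(−4)·3·5 = 120 ≡ 10, so v_2 = 10^{−1} = 10 (mod 11).
  i = 3 (α = 10): (10−8)(10−6)(10−3)(10−1) = 2·4·7·9 = 504 ≡ 9, so v_3 = 9^{−1} = 5 (mod 11).
  i = 4 (α = 3): (3−8)(3−6)(3−10)(3−1) = (−5)·(−3)·(−7)·2 = −210 ≡ 10, so v_4 = 10^{−1} = 10 (mod 11).
  i = 5 (α = 1): (1−8)(1−6)(1−10)(1−3) = (−7)·(−5)·(−9)·(−2) = 630 ≡ 3, so v_5 = 3^{−1} = 4 (mod 11).
  v = [4, 10, 5, 10, 4].
Step 2: syndromes of r = [5, 4, 6, 8, 8] (all sums mod 11).
  S_0 = Σ v_i r_i = 4·5 + 10·4 + 5·6 + 10·8 + 4·8 = 202 ≡ 4.
  S_1 = Σ v_i α_i r_i = 4·8·5 + 10·6·4 + 5·10·6 + 10·3·8 + 4·1·8 = 972 ≡ 4.
  α_i^2 mod 11 = [9, 3, 1, 9, 1].
  S_2 = Σ v_i α_i^2 r_i = 4·9·5 + 10·3·4 + 5·1·6 + 10·9·8 + 4·1·8 = 1082 ≡ 4.
  S = (4, 4, 4) ≠ 0, so r is not a codeword (an error is present).
Step 3: locate the error. For a single error e at position i, S_ℓ = v_i·e·α_i^ℓ, so α_err = S_1/S_0.
  S_0^{−1} = 4^{−1} = 3 (mod 11), so α_err = 4·3 = 12 ≡ 1 = α_5. Error position i = 5.
  Consistency check: S_2/S_1 = 4·3 = 12 ≡ 1 = α_err ✓ (single-error assumption holds).
Step 4: error magnitude e = S_0/v_5 = S_0·∏_{j≠5}(α_5 − α_j) = 4·3 = 12 ≡ 1 (mod 11).
Step 5: correct position 5: c_5 = r_5 − e = 8 − 1 ≡ 7 (mod 11). Hence c = [5, 4, 6, 8, 7].
  Check: interpolating c through the α_i gives m(x) = 1 + 6·x (degree < 2) with m(α_i) = c_i for every i, so c is indeed a codeword.


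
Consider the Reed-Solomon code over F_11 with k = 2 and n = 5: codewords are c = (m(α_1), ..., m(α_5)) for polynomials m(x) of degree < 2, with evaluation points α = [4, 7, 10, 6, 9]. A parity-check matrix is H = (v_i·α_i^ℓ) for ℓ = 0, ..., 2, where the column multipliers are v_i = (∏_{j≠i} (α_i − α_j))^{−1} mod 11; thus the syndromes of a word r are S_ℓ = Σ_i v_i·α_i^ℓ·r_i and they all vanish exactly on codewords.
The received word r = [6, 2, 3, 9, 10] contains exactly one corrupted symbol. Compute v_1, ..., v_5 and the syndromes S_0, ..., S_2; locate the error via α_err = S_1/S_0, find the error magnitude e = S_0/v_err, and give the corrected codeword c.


S = (4, 5, 9), error at position 1, error magnitude e = 5, c = [1, 2, 3, 9, 10].

Step 1: column multipliers v_i = (∏_{j≠i}(α_i − α_j))^{−1} mod 11.
  i = 1 (α = 4): (4−7)(4−10)(4−6)(4−9) = (−3)·(−6)·(−2)·(−5) = 180 ≡ 4, so v_1 = 4^{−1} = 3 (mod 11).
  i = 2 (α = 7): (7−4)(7−10)(7−6)(7−9) = 3·(−3)·1·(−2) = 18 ≡ 7, so v_2 = 7^{−1} = 8 (mod 11).
  i = 3 (α = 10): (10−4)(10−7)(10−6)(10−9) = 6·3·4·1 = 72 ≡ 6, so v_3 = 6^{−1} = 2 (mod 11).
  i = 4 (α = 6): (6−4)(6−7)(6−10)(6−9) = 2·(−1)·(−4)·(−3) = −24 ≡ 9, so v_4 = 9^{−1} = 5 (mod 11).
  i = 5 (α = 9): (9−4)(9−7)(9−10)(9−6) = 5·2·(−1)·3 = −30 ≡ 3, so v_5 = 3^{−1} = 4 (mod 11).
  v = [3, 8, 2, 5, 4].
Step 2: syndromes of r = [6, 2, 3, 9, 10] (all sums mod 11).
  S_0 = Σ v_i r_i = 3·6 + 8·2 + 2·3 + 5·9 + 4·10 = 125 ≡ 4.
  S_1 = Σ v_i α_i r_i = 3·4·6 + 8·7·2 + 2·10·3 + 5·6·9 + 4·9·10 = 874 ≡ 5.
  α_i^2 mod 11 = [5, 5, 1, 3, 4].
  S_2 = Σ v_i α_i^2 r_i = 3·5·6 + 8·5·2 + 2·1·3 + 5·3·9 + 4·4·10 = 471 ≡ 9.
  S = (4, 5, 9) ≠ 0, so r is not a codeword (an error is present).
Step 3: locate the error. For a single error e at position i, S_ℓ = v_i·e·α_i^ℓ, so α_err = S_1/S_0.
  S_0^{−1} = 4^{−1} = 3 (mod 11), so α_err = 5·3 = 15 ≡ 4 = α_1. Error position i = 1.
  Consistency check: S_2/S_1 = 9·9 = 81 ≡ 4 = α_err ✓ (single-error assumption holds).
Step 4: error magnitude e = S_0/v_1 = S_0·∏_{j≠1}(α_1 − α_j) = 4·4 = 16 ≡ 5 (mod 11).
Step 5: correct position 1: c_1 = r_1 − e = 6 − 5 ≡ 1 (mod 11). Hence c = [1, 2, 3, 9, 10].
  Check: interpolating c through the α_i gives m(x) = 7 + 4·x (degree < 2) with m(α_i) = c_i for every i, so c is indeed a codeword.


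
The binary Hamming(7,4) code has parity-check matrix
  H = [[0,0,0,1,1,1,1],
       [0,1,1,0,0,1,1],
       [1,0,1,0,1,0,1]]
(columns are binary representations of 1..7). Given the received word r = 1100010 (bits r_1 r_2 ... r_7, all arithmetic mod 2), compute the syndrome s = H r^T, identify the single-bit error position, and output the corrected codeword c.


s = (1, 0, 1)^T, error position = 5, corrected codeword c = 1100110

Compute s = H r^T mod 2 one row at a time:
  s_1 = 0 + 0 + 1 + 0 = 1 ≡ 1 (mod 2).
  s_2 = 1 + 0 + 1 + 0 = 2 ≡ 0 (mod 2).
  s_3 = 1 + 0 + 0 + 0 = 1 ≡ 1 (mod 2).
s = (1, 0, 1)^T — this equals column 5 of H (binary 101), so error is at position 5.
Correct: flip bit 5 of r = 1100010 to get c = 1100110.


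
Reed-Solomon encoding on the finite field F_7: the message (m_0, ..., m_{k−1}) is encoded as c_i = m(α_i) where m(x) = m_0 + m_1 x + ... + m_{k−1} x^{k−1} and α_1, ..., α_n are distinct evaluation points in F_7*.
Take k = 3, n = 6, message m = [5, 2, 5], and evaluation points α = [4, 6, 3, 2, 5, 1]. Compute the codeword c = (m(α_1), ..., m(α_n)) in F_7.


c = [2, 1, 0, 1, 0, 5]

Message polynomial: m(x) = 5 + 2·x + 5·x^2 (mod 7).
For each evaluation point α_i, compute m(α_i) mod 7:
  α_1 = 4: Horner steps 5 → 1 → 2, so m(4) = 2.
  α_2 = 6: Horner steps 5 → 4 → 1, so m(6) = 1.
  α_3 = 3: Horner steps 5 → 3 → 0, so m(3) = 0.
  α_4 = 2: Horner steps 5 → 5 → 1, so m(2) = 1.
  α_5 = 5: Horner steps 5 → 6 → 0, so m(5) = 0.
  α_6 = 1: Horner steps 5 → 0 → 5, so m(1) = 5.
Codeword c = [2, 1, 0, 1, 0, 5] ∈ F_7^6.


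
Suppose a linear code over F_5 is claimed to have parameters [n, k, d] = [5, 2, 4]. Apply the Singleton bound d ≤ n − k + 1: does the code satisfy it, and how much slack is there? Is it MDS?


Singleton RHS = n − k + 1 = 4, slack = 0, bound satisfied, MDS.

Singleton bound: d ≤ n − k + 1.
Here n = 5, k = 2, so n − k + 1 = 4.
Given d = 4, check d ≤ 4: YES.
Slack = (n − k + 1) − d = 0.
The code is MDS (slack = 0).
Description: the claimed parameters are [5, 2, 4]_5; such a code would be MDS (meets Singleton bound).


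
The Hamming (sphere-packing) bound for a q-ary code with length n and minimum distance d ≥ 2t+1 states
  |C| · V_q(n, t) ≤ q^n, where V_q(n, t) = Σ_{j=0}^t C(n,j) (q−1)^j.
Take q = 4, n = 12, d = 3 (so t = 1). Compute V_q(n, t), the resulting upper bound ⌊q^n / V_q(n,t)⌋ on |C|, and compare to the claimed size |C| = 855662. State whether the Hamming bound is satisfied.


V_q(n, t) = 37, q^n = 16777216, Hamming bound = 453438, |C| = 855662 > bound (violated).

Step 1: Compute V_q(n, t) = Σ_{j=0}^1 C(n, j) (q−1)^j.
  j = 0: C(12,0)·(3)^0 = 1·1 = 1.
  j = 1: C(12,1)·(3)^1 = 12·3 = 36.
  V_q(n, t) = 1 + 36 = 37.
Step 2: q^n = 4^12 = 16777216.
Step 3: Hamming bound ⌊q^n / V_q(n,t)⌋ = ⌊16777216/37⌋ = 453438.
Step 4: Compare |C| = 855662 to 453438: violated.
The claimed |C| lies above the Hamming bound, so no 4-ary code of length 12 with d ≥ 3 can have 855662 codewords.


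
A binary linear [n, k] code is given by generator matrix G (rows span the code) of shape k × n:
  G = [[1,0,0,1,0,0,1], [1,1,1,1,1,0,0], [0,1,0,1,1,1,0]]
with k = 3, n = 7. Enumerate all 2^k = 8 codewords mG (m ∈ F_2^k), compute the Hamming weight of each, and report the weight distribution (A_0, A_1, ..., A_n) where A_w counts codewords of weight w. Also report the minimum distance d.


Weight distribution: A_0 = 1, A_3 = 2, A_4 = 3, A_5 = 2. Minimum distance d = 3.

Enumerate all 2^3 = 8 messages m ∈ F_2^3.
For each, compute codeword c = mG in F_2^7, then tally its weight.
  m = 000 → c = 0000000, weight = 0.
  m = 100 → c = 1001001, weight = 3.
  m = 010 → c = 1111100, weight = 5.
  m = 110 → c = 0110101, weight = 4.
  m = 001 → c = 0101110, weight = 4.
  m = 101 → c = 1100111, weight = 5.
  m = 011 → c = 1010010, weight = 3.
  m = 111 → c = 0011011, weight = 4.
Tally weights:
  weight 0: 1 codewords.
  weight 3: 2 codewords.
  weight 4: 3 codewords.
  weight 5: 2 codewords.
Minimum distance d = smallest w > 0 with A_w > 0 = 3.
Sanity: Σ A_w = 8 = 2^3 = 8 ✓.


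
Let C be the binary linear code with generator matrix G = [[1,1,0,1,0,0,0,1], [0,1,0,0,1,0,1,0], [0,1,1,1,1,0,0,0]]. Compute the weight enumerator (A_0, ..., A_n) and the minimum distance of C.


Weight distribution: A_0 = 1, A_3 = 2, A_4 = 3, A_5 = 2. Minimum distance d = 3.

Enumerate all 2^3 = 8 messages m ∈ F_2^3.
For each, compute codeword c = mG in F_2^8, then tally its weight.
  m = 000 → c = 00000000, weight = 0.
  m = 100 → c = 11010001, weight = 4.
  m = 010 → c = 01001010, weight = 3.
  m = 110 → c = 10011011, weight = 5.
  m = 001 → c = 01111000, weight = 4.
  m = 101 → c = 10101001, weight = 4.
  m = 011 → c = 00110010, weight = 3.
  m = 111 → c = 11100011, weight = 5.
Tally weights:
  weight 0: 1 codewords.
  weight 3: 2 codewords.
  weight 4: 3 codewords.
  weight 5: 2 codewords.
Minimum distance d = smallest w > 0 with A_w > 0 = 3.
Sanity: Σ A_w = 8 = 2^3 = 8 ✓.


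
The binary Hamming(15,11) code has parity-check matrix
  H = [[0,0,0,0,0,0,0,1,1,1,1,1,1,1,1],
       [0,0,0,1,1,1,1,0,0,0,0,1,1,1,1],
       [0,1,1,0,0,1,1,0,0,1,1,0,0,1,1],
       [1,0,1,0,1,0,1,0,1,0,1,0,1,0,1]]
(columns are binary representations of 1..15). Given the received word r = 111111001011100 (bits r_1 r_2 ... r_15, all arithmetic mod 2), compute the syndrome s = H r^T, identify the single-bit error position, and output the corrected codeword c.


s = (0, 1, 0, 0)^T, error position = 4, corrected codeword c = 111011001011100

Compute s = H r^T mod 2 one row at a time:
  s_1 = 0 + 1 + 0 + 1 + 1 + 1 + 0 + 0 = 4 ≡ 0 (mod 2).
  s_2 = 1 + 1 + 1 + 0 + 1 + 1 + 0 + 0 = 5 ≡ 1 (mod 2).
  s_3 = 1 + 1 + 1 + 0 + 0 + 1 + 0 + 0 = 4 ≡ 0 (mod 2).
  s_4 = 1 + 1 + 1 + 0 + 1 + 1 + 1 + 0 = 6 ≡ 0 (mod 2).
s = (0, 1, 0, 0)^T — this equals column 4 of H (binary 0100), so error is at position 4.
Correct: flip bit 4 of r = 111111001011100 to get c = 111011001011100.


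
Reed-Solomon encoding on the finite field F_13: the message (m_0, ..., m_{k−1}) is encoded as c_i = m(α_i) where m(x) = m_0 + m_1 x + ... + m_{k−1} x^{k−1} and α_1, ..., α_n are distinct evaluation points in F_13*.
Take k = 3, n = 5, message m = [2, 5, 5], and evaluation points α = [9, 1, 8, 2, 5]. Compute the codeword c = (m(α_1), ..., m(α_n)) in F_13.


c = [10, 12, 11, 6, 9]

Message polynomial: m(x) = 2 + 5·x + 5·x^2 (mod 13).
For each evaluation point α_i, compute m(α_i) mod 13:
  α_1 = 9: Horner steps 5 → 11 → 10, so m(9) = 10.
  α_2 = 1: Horner steps 5 → 10 → 12, so m(1) = 12.
  α_3 = 8: Horner steps 5 → 6 → 11, so m(8) = 11.
  α_4 = 2: Horner steps 5 → 2 → 6, so m(2) = 6.
  α_5 = 5: Horner steps 5 → 4 → 9, so m(5) = 9.
Codeword c = [10, 12, 11, 6, 9] ∈ F_13^5.


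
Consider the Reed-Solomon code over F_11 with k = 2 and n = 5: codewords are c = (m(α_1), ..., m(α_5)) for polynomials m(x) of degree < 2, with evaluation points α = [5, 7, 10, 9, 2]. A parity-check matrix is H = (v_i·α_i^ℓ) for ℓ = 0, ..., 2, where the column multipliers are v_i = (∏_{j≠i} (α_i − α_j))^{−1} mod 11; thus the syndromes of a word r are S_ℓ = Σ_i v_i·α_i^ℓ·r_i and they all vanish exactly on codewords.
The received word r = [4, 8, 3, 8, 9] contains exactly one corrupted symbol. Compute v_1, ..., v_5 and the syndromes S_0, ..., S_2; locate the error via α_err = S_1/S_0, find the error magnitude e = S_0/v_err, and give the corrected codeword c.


S = (4, 3, 5), error at position 4, error magnitude e = 7, c = [4, 8, 3, 1, 9].

Step 1: column multipliers v_i = (∏_{j≠i}(α_i − α_j))^{−1} mod 11.
  i = 1 (α = 5): (5−7)(5−10)(5−9)(5−2) = (−2)·(−5)·(−4)·3 = −120 ≡ 1, so v_1 = 1^{−1} = 1 (mod 11).
  i = 2 (α = 7): (7−5)(7−10)(7−9)(7−2) = 2·(−3)·(−2)·5 = 60 ≡ 5, so v_2 = 5^{−1} = 9 (mod 11).
  i = 3 (α = 10): (10−5)(10−7)(10−9)(10−2) = 5·3·1·8 = 120 ≡ 10, so v_3 = 10^{−1} = 10 (mod 11).
  i = 4 (α = 9): (9−5)(9−7)(9−10)(9−2) = 4·2·(−1)·7 = −56 ≡ 10, so v_4 = 10^{−1} = 10 (mod 11).
  i = 5 (α = 2): (2−5)(2−7)(2−10)(2−9) = (−3)·(−5)·(−8)·(−7) = 840 ≡ 4, so v_5 = 4^{−1} = 3 (mod 11).
  v = [1, 9, 10, 10, 3].
Step 2: syndromes of r = [4, 8, 3, 8, 9] (all sums mod 11).
  S_0 = Σ v_i r_i = 1·4 + 9·8 + 10·3 + 10·8 + 3·9 = 213 ≡ 4.
  S_1 = Σ v_i α_i r_i = 1·5·4 + 9·7·8 + 10·10·3 + 10·9·8 + 3·2·9 = 1598 ≡ 3.
  α_i^2 mod 11 = [3, 5, 1, 4, 4].
  S_2 = Σ v_i α_i^2 r_i = 1·3·4 + 9·5·8 + 10·1·3 + 10·4·8 + 3·4·9 = 830 ≡ 5.
  S = (4, 3, 5) ≠ 0, so r is not a codeword (an error is present).
Step 3: locate the error. For a single error e at position i, S_ℓ = v_i·e·α_i^ℓ, so α_err = S_1/S_0.
  S_0^{−1} = 4^{−1} = 3 (mod 11), so α_err = 3·3 = 9 ≡ 9 = α_4. Error position i = 4.
  Consistency check: S_2/S_1 = 5·4 = 20 ≡ 9 = α_err ✓ (single-error assumption holds).
Step 4: error magnitude e = S_0/v_4 = S_0·∏_{j≠4}(α_4 − α_j) = 4·10 = 40 ≡ 7 (mod 11).
Step 5: correct position 4: c_4 = r_4 − e = 8 − 7 ≡ 1 (mod 11). Hence c = [4, 8, 3, 1, 9].
  Check: interpolating c through the α_i gives m(x) = 5 + 2·x (degree < 2) with m(α_i) = c_i for every i, so c is indeed a codeword.


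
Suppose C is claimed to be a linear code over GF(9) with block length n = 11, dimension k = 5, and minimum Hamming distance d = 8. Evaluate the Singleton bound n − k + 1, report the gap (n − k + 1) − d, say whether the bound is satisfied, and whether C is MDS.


Singleton RHS = n − k + 1 = 7, slack = -1, bound violated (no such code; not MDS).

Singleton bound: d ≤ n − k + 1.
Here n = 11, k = 5, so n − k + 1 = 7.
Given d = 8, check d ≤ 7: NO.
Slack = (n − k + 1) − d = -1.
The slack is negative: d = 8 exceeds n − k + 1 = 7 by 1, so the Singleton bound is violated and no linear [11, 5, 8]_9 code can exist. In particular it is not MDS (MDS requires d = n − k + 1 exactly).
Description: the claimed parameters are [11, 5, 8]_9; such a code would be impossible (violates the Singleton bound).


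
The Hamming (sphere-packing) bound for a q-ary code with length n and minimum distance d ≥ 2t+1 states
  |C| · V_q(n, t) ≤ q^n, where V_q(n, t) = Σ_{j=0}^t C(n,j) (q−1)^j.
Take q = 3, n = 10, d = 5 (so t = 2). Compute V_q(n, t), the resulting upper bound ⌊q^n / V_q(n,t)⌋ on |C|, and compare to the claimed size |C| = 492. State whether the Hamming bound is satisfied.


V_q(n, t) = 201, q^n = 59049, Hamming bound = 293, |C| = 492 > bound (violated).

Step 1: Compute V_q(n, t) = Σ_{j=0}^2 C(n, j) (q−1)^j.
  j = 0: C(10,0)·(2)^0 = 1·1 = 1.
  j = 1: C(10,1)·(2)^1 = 10·2 = 20.
  j = 2: C(10,2)·(2)^2 = 45·4 = 180.
  V_q(n, t) = 1 + 20 + 180 = 201.
Step 2: q^n = 3^10 = 59049.
Step 3: Hamming bound ⌊q^n / V_q(n,t)⌋ = ⌊59049/201⌋ = 293.
Step 4: Compare |C| = 492 to 293: violated.
The claimed |C| lies above the Hamming bound, so no 3-ary code of length 10 with d ≥ 5 can have 492 codewords.


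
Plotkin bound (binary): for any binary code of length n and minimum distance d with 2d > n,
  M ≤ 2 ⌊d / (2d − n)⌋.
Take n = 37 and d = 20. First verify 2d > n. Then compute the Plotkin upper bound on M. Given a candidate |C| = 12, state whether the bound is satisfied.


Plotkin bound M ≤ 12; given |C| = 12 ≤ bound (satisfied).

Check applicability: 2d = 40, n = 37.
2d − n = 3 > 0, so Plotkin applies.
Compute d/(2d−n) = 20/3 ≈ 6.6667.
⌊d/(2d−n)⌋ = 6.
Plotkin bound: M ≤ 2·6 = 12.
Given |C| = 12, check: satisfied.
This |C| is at the Plotkin bound.


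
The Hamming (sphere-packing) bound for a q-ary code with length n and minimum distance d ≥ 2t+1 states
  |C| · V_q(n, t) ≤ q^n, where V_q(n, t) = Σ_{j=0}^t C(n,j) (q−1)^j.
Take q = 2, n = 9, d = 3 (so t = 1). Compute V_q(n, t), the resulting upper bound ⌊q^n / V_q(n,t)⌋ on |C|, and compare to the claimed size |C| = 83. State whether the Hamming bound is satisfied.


V_q(n, t) = 10, q^n = 512, Hamming bound = 51, |C| = 83 > bound (violated).

Step 1: Compute V_q(n, t) = Σ_{j=0}^1 C(n, j) (q−1)^j.
  j = 0: C(9,0)·(1)^0 = 1·1 = 1.
  j = 1: C(9,1)·(1)^1 = 9·1 = 9.
  V_q(n, t) = 1 + 9 = 10.
Step 2: q^n = 2^9 = 512.
Step 3: Hamming bound ⌊q^n / V_q(n,t)⌋ = ⌊512/10⌋ = 51.
Step 4: Compare |C| = 83 to 51: violated.
The claimed |C| lies above the Hamming bound, so no 2-ary code of length 9 with d ≥ 3 can have 83 codewords.


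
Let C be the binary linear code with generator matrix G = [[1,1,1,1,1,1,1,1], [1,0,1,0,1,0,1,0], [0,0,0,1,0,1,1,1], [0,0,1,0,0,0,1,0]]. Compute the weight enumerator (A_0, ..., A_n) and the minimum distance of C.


Weight distribution: A_0 = 1, A_2 = 4, A_4 = 6, A_6 = 4, A_8 = 1. Minimum distance d = 2.

Enumerate all 2^4 = 16 messages m ∈ F_2^4.
For each, compute codeword c = mG in F_2^8, then tally its weight.
  m = 0000 → c = 00000000, weight = 0.
  m = 1000 → c = 11111111, weight = 8.
  m = 0100 → c = 10101010, weight = 4.
  m = 1100 → c = 01010101, weight = 4.
  m = 0010 → c = 00010111, weight = 4.
  m = 1010 → c = 11101000, weight = 4.
  m = 0110 → c = 10111101, weight = 6.
  m = 1110 → c = 01000010, weight = 2.
  m = 0001 → c = 00100010, weight = 2.
  m = 1001 → c = 11011101, weight = 6.
  m = 0101 → c = 10001000, weight = 2.
  m = 1101 → c = 01110111, weight = 6.
  m = 0011 → c = 00110101, weight = 4.
  m = 1011 → c = 11001010, weight = 4.
  m = 0111 → c = 10011111, weight = 6.
  m = 1111 → c = 01100000, weight = 2.
Tally weights:
  weight 0: 1 codewords.
  weight 2: 4 codewords.
  weight 4: 6 codewords.
  weight 6: 4 codewords.
  weight 8: 1 codewords.
Minimum distance d = smallest w > 0 with A_w > 0 = 2.
Sanity: Σ A_w = 16 = 2^4 = 16 ✓.


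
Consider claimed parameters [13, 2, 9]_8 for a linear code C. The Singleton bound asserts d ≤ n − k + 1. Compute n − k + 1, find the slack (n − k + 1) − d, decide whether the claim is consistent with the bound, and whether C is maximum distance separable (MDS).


Singleton RHS = n − k + 1 = 12, slack = 3, bound satisfied, not MDS.

Singleton bound: d ≤ n − k + 1.
Here n = 13, k = 2, so n − k + 1 = 12.
Given d = 9, check d ≤ 12: YES.
Slack = (n − k + 1) − d = 3.
The code is NOT MDS (slack = 3 > 0).
Description: the claimed parameters are [13, 2, 9]_8; such a code would be non-MDS.


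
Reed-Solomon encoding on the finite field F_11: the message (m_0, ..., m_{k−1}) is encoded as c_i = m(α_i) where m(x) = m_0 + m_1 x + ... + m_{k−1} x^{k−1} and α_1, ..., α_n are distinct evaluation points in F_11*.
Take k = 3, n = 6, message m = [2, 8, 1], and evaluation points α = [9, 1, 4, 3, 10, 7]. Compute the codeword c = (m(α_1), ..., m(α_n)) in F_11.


c = [1, 0, 6, 2, 6, 8]

Message polynomial: m(x) = 2 + 8·x + 1·x^2 (mod 11).
For each evaluation point α_i, compute m(α_i) mod 11:
  α_1 = 9: Horner steps 1 → 6 → 1, so m(9) = 1.
  α_2 = 1: Horner steps 1 → 9 → 0, so m(1) = 0.
  α_3 = 4: Horner steps 1 → 1 → 6, so m(4) = 6.
  α_4 = 3: Horner steps 1 → 0 → 2, so m(3) = 2.
  α_5 = 10: Horner steps 1 → 7 → 6, so m(10) = 6.
  α_6 = 7: Horner steps 1 → 4 → 8, so m(7) = 8.
Codeword c = [1, 0, 6, 2, 6, 8] ∈ F_11^6.


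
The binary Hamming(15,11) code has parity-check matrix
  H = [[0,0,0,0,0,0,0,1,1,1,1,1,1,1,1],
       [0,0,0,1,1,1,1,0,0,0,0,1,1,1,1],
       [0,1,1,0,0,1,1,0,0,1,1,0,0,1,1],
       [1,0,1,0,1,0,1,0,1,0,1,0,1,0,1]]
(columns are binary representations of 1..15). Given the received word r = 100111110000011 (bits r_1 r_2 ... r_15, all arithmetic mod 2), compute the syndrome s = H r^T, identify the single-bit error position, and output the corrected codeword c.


s = (1, 0, 0, 0)^T, error position = 8, corrected codeword c = 100111100000011

Compute s = H r^T mod 2 one row at a time:
  s_1 = 1 + 0 + 0 + 0 + 0 + 0 + 1 + 1 = 3 ≡ 1 (mod 2).
  s_2 = 1 + 1 + 1 + 1 + 0 + 0 + 1 + 1 = 6 ≡ 0 (mod 2).
  s_3 = 0 + 0 + 1 + 1 + 0 + 0 + 1 + 1 = 4 ≡ 0 (mod 2).
  s_4 = 1 + 0 + 1 + 1 + 0 + 0 + 0 + 1 = 4 ≡ 0 (mod 2).
s = (1, 0, 0, 0)^T — this equals column 8 of H (binary 1000), so error is at position 8.
Correct: flip bit 8 of r = 100111110000011 to get c = 100111100000011.


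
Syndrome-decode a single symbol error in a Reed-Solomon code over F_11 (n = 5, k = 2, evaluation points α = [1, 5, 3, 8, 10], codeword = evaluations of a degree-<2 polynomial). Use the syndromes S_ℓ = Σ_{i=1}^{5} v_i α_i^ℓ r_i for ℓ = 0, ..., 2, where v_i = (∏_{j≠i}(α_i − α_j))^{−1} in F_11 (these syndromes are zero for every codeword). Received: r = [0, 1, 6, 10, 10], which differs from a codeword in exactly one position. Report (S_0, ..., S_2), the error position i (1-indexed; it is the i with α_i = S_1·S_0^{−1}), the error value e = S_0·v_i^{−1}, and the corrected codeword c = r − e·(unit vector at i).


S = (9, 2, 9), error at position 5, error magnitude e = 5, c = [0, 1, 6, 10, 5].

Step 1: column multipliers v_i = (∏_{j≠i}(α_i − α_j))^{−1} mod 11.
  i = 1 (α = 1): (1−5)(1−3)(1−8)(1−10) = (−4)·(−2)·(−7)·(−9) = 504 ≡ 9, so v_1 = 9^{−1} = 5 (mod 11).
  i = 2 (α = 5): (5−1)(5−3)(5−8)(5−10) = 4·2·(−3)·(−5) = 120 ≡ 10, so v_2 = 10^{−1} = 10 (mod 11).
  i = 3 (α = 3): (3−1)(3−5)(3−8)(3−10) = 2·(−2)·(−5)·(−7) = −140 ≡ 3, so v_3 = 3^{−1} = 4 (mod 11).
  i = 4 (α = 8): (8−1)(8−5)(8−3)(8−10) = 7·3·5·(−2) = −210 ≡ 10, so v_4 = 10^{−1} = 10 (mod 11).
  i = 5 (α = 10): (10−1)(10−5)(10−3)(10−8) = 9·5·7·2 = 630 ≡ 3, so v_5 = 3^{−1} = 4 (mod 11).
  v = [5, 10, 4, 10, 4].
Step 2: syndromes of r = [0, 1, 6, 10, 10] (all sums mod 11).
  S_0 = Σ v_i r_i = 5·0 + 10·1 + 4·6 + 10·10 + 4·10 = 174 ≡ 9.
  S_1 = Σ v_i α_i r_i = 5·1·0 + 10·5·1 + 4·3·6 + 10·8·10 + 4·10·10 = 1322 ≡ 2.
  α_i^2 mod 11 = [1, 3, 9, 9, 1].
  S_2 = Σ v_i α_i^2 r_i = 5·1·0 + 10·3·1 + 4·9·6 + 10·9·10 + 4·1·10 = 1186 ≡ 9.
  S = (9, 2, 9) ≠ 0, so r is not a codeword (an error is present).
Step 3: locate the error. For a single error e at position i, S_ℓ = v_i·e·α_i^ℓ, so α_err = S_1/S_0.
  S_0^{−1} = 9^{−1} = 5 (mod 11), so α_err = 2·5 = 10 ≡ 10 = α_5. Error position i = 5.
  Consistency check: S_2/S_1 = 9·6 = 54 ≡ 10 = α_err ✓ (single-error assumption holds).
Step 4: error magnitude e = S_0/v_5 = S_0·∏_{j≠5}(α_5 − α_j) = 9·3 = 27 ≡ 5 (mod 11).
Step 5: correct position 5: c_5 = r_5 − e = 10 − 5 ≡ 5 (mod 11). Hence c = [0, 1, 6, 10, 5].
  Check: interpolating c through the α_i gives m(x) = 8 + 3·x (degree < 2) with m(α_i) = c_i for every i, so c is indeed a codeword.
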